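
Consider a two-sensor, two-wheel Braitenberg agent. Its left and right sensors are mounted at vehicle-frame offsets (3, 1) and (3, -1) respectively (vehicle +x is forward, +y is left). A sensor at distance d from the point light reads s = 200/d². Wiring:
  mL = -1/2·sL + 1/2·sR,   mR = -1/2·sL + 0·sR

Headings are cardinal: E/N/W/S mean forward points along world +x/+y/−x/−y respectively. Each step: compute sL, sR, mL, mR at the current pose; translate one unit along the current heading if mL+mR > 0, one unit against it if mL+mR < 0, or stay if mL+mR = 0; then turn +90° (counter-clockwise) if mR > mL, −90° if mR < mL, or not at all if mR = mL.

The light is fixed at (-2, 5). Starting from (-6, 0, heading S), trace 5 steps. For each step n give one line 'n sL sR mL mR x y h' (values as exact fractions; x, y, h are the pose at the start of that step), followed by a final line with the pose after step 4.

0 200/73 200/89 -1600/6497 -100/73 -6 0 S
1 100/37 100/29 400/1073 -50/37 -6 1 W
2 200/17 40 240/17 -100/17 -5 1 N
3 50 25/2 -75/4 -25 -5 2 E
4 40/9 200/61 -320/549 -20/9 -6 2 S
final -6 3 W

n=0: pose=(-6,0,S); sL=200/73, sR=200/89; mL=-1600/6497, mR=-100/73; mL+mR=-10500/6497 → advance -1; mR−mL=-100/89 → turn -1·90°
n=1: pose=(-6,1,W); sL=100/37, sR=100/29; mL=400/1073, mR=-50/37; mL+mR=-1050/1073 → advance -1; mR−mL=-50/29 → turn -1·90°
n=2: pose=(-5,1,N); sL=200/17, sR=40; mL=240/17, mR=-100/17; mL+mR=140/17 → advance +1; mR−mL=-20 → turn -1·90°
n=3: pose=(-5,2,E); sL=50, sR=25/2; mL=-75/4, mR=-25; mL+mR=-175/4 → advance -1; mR−mL=-25/4 → turn -1·90°
n=4: pose=(-6,2,S); sL=40/9, sR=200/61; mL=-320/549, mR=-20/9; mL+mR=-1540/549 → advance -1; mR−mL=-100/61 → turn -1·90°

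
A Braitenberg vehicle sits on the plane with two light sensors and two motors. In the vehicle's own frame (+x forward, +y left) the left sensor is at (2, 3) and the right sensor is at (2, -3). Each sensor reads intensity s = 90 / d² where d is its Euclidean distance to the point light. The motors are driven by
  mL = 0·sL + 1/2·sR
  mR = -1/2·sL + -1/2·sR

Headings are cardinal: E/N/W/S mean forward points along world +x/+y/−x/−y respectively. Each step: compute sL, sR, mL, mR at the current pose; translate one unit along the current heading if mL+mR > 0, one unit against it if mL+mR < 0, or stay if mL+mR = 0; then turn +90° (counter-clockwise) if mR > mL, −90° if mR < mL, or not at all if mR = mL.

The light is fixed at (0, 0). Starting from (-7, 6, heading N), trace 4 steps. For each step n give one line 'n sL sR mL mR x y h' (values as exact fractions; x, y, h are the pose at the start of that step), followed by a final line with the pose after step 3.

0 45/82 9/8 9/16 -549/656 -7 6 N
1 90/89 90/29 45/29 -5310/2581 -7 5 E
2 45/17 9/13 9/26 -369/221 -8 5 S
3 90/109 90/181 45/181 -13050/19729 -8 6 W
final -7 6 N

n=0: pose=(-7,6,N); sL=45/82, sR=9/8; mL=9/16, mR=-549/656; mL+mR=-45/164 → advance -1; mR−mL=-459/328 → turn -1·90°
n=1: pose=(-7,5,E); sL=90/89, sR=90/29; mL=45/29, mR=-5310/2581; mL+mR=-45/89 → advance -1; mR−mL=-9315/2581 → turn -1·90°
n=2: pose=(-8,5,S); sL=45/17, sR=9/13; mL=9/26, mR=-369/221; mL+mR=-45/34 → advance -1; mR−mL=-891/442 → turn -1·90°
n=3: pose=(-8,6,W); sL=90/109, sR=90/181; mL=45/181, mR=-13050/19729; mL+mR=-45/109 → advance -1; mR−mL=-17955/19729 → turn -1·90°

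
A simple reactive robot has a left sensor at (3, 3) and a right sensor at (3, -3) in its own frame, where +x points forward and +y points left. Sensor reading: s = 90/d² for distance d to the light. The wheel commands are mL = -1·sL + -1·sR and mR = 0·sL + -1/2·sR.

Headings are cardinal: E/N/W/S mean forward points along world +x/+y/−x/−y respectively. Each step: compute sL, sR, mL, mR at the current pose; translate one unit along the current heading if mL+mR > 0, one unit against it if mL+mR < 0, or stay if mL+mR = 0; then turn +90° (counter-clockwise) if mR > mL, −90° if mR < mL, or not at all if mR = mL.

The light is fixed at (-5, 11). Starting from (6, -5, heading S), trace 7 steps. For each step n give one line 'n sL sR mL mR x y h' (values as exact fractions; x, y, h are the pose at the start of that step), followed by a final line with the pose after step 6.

n=0: pose=(6,-5,S); sL=90/557, sR=18/85; mL=-17676/47345, mR=-9/85; mL+mR=-22689/47345 → advance -1; mR−mL=12663/47345 → turn +1·90°
n=1: pose=(6,-4,E); sL=9/34, sR=9/52; mL=-387/884, mR=-9/104; mL+mR=-927/1768 → advance -1; mR−mL=621/1768 → turn +1·90°
n=2: pose=(5,-4,N); sL=90/193, sR=90/313; mL=-45540/60409, mR=-45/313; mL+mR=-54225/60409 → advance -1; mR−mL=36855/60409 → turn +1·90°
n=3: pose=(5,-5,W); sL=9/41, sR=45/109; mL=-2826/4469, mR=-45/218; mL+mR=-7497/8938 → advance -1; mR−mL=3807/8938 → turn +1·90°
n=4: pose=(6,-5,S); sL=90/557, sR=18/85; mL=-17676/47345, mR=-9/85; mL+mR=-22689/47345 → advance -1; mR−mL=12663/47345 → turn +1·90°
n=5: pose=(6,-4,E); sL=9/34, sR=9/52; mL=-387/884, mR=-9/104; mL+mR=-927/1768 → advance -1; mR−mL=621/1768 → turn +1·90°
n=6: pose=(5,-4,N); sL=90/193, sR=90/313; mL=-45540/60409, mR=-45/313; mL+mR=-54225/60409 → advance -1; mR−mL=36855/60409 → turn +1·90°

0 90/557 18/85 -17676/47345 -9/85 6 -5 S
1 9/34 9/52 -387/884 -9/104 6 -4 E
2 90/193 90/313 -45540/60409 -45/313 5 -4 N
3 9/41 45/109 -2826/4469 -45/218 5 -5 W
4 90/557 18/85 -17676/47345 -9/85 6 -5 S
5 9/34 9/52 -387/884 -9/104 6 -4 E
6 90/193 90/313 -45540/60409 -45/313 5 -4 N
final 5 -5 W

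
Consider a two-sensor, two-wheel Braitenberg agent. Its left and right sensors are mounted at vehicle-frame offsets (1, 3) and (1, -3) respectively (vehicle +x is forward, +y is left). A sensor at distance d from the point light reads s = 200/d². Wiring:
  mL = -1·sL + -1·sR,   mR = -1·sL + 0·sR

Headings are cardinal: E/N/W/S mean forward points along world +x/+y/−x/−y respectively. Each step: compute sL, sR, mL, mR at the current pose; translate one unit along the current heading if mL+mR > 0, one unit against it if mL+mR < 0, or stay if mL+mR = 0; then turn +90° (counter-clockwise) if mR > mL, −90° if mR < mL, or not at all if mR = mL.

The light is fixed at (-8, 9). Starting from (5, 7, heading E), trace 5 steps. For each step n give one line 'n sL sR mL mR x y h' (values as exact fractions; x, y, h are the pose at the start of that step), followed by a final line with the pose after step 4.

0 200/197 200/221 -83600/43537 -200/197 5 7 E
1 100/41 100/113 -15400/4633 -100/41 4 7 N
2 200/157 200/121 -55600/18997 -200/157 4 6 W
3 25/34 50/29 -2425/986 -25/34 5 6 S
4 200/197 200/221 -83600/43537 -200/197 5 7 E
final 4 7 N

n=0: pose=(5,7,E); sL=200/197, sR=200/221; mL=-83600/43537, mR=-200/197; mL+mR=-127800/43537 → advance -1; mR−mL=200/221 → turn +1·90°
n=1: pose=(4,7,N); sL=100/41, sR=100/113; mL=-15400/4633, mR=-100/41; mL+mR=-26700/4633 → advance -1; mR−mL=100/113 → turn +1·90°
n=2: pose=(4,6,W); sL=200/157, sR=200/121; mL=-55600/18997, mR=-200/157; mL+mR=-79800/18997 → advance -1; mR−mL=200/121 → turn +1·90°
n=3: pose=(5,6,S); sL=25/34, sR=50/29; mL=-2425/986, mR=-25/34; mL+mR=-1575/493 → advance -1; mR−mL=50/29 → turn +1·90°
n=4: pose=(5,7,E); sL=200/197, sR=200/221; mL=-83600/43537, mR=-200/197; mL+mR=-127800/43537 → advance -1; mR−mL=200/221 → turn +1·90°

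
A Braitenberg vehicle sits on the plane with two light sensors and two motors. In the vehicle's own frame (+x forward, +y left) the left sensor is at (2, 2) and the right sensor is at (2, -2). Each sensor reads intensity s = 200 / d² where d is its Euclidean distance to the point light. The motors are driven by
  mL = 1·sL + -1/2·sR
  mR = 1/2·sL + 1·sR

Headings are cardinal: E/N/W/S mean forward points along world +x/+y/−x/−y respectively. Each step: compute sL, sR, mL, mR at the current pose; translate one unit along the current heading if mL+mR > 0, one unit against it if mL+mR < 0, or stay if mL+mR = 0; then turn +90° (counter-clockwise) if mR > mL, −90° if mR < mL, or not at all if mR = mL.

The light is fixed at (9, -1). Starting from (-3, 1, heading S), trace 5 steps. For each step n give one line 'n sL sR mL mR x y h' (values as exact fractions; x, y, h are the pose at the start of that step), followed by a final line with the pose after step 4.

0 2 50/49 73/49 99/49 -3 1 S
1 200/109 200/101 9300/11009 31900/11009 -3 0 E
2 100/89 20/9 10/801 2230/801 -2 0 N
3 200/169 40/37 4020/6253 10460/6253 -2 1 W
4 2 50/49 73/49 99/49 -3 1 S
final -3 0 E

n=0: pose=(-3,1,S); sL=2, sR=50/49; mL=73/49, mR=99/49; mL+mR=172/49 → advance +1; mR−mL=26/49 → turn +1·90°
n=1: pose=(-3,0,E); sL=200/109, sR=200/101; mL=9300/11009, mR=31900/11009; mL+mR=41200/11009 → advance +1; mR−mL=22600/11009 → turn +1·90°
n=2: pose=(-2,0,N); sL=100/89, sR=20/9; mL=10/801, mR=2230/801; mL+mR=2240/801 → advance +1; mR−mL=740/267 → turn +1·90°
n=3: pose=(-2,1,W); sL=200/169, sR=40/37; mL=4020/6253, mR=10460/6253; mL+mR=14480/6253 → advance +1; mR−mL=6440/6253 → turn +1·90°
n=4: pose=(-3,1,S); sL=2, sR=50/49; mL=73/49, mR=99/49; mL+mR=172/49 → advance +1; mR−mL=26/49 → turn +1·90°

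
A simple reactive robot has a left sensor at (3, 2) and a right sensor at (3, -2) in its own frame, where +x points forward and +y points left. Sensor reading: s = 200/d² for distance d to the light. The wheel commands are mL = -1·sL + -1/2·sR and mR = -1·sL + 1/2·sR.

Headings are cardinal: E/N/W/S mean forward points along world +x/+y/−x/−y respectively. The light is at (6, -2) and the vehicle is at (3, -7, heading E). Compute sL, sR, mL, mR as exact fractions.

200/9 200/49 -10700/441 -8900/441

left sensor world pos  = (6, -5); dL² = 9
right sensor world pos = (6, -9); dR² = 49
sL = 200/9 = 200/9
sR = 200/49 = 200/49
mL = -1·sL + -1/2·sR = -10700/441
mR = -1·sL + 1/2·sR = -8900/441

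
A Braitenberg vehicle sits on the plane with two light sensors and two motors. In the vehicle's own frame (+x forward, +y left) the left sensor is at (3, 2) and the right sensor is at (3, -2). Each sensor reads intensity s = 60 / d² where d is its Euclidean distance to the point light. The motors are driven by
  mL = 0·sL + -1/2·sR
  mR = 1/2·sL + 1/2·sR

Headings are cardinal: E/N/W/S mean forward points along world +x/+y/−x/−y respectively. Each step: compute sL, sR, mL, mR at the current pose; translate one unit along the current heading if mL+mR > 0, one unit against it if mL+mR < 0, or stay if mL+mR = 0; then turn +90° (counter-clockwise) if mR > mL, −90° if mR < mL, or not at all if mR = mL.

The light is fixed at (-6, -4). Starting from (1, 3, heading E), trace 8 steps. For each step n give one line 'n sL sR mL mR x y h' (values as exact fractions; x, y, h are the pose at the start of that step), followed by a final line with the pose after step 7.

n=0: pose=(1,3,E); sL=60/181, sR=12/25; mL=-6/25, mR=1836/4525; mL+mR=30/181 → advance +1; mR−mL=2922/4525 → turn +1·90°
n=1: pose=(2,3,N); sL=15/34, sR=3/10; mL=-3/20, mR=63/170; mL+mR=15/68 → advance +1; mR−mL=177/340 → turn +1·90°
n=2: pose=(2,4,W); sL=60/61, sR=12/25; mL=-6/25, mR=1116/1525; mL+mR=30/61 → advance +1; mR−mL=1482/1525 → turn +1·90°
n=3: pose=(1,4,S); sL=30/53, sR=6/5; mL=-3/5, mR=234/265; mL+mR=15/53 → advance +1; mR−mL=393/265 → turn +1·90°
n=4: pose=(1,3,E); sL=60/181, sR=12/25; mL=-6/25, mR=1836/4525; mL+mR=30/181 → advance +1; mR−mL=2922/4525 → turn +1·90°
n=5: pose=(2,3,N); sL=15/34, sR=3/10; mL=-3/20, mR=63/170; mL+mR=15/68 → advance +1; mR−mL=177/340 → turn +1·90°
n=6: pose=(2,4,W); sL=60/61, sR=12/25; mL=-6/25, mR=1116/1525; mL+mR=30/61 → advance +1; mR−mL=1482/1525 → turn +1·90°
n=7: pose=(1,4,S); sL=30/53, sR=6/5; mL=-3/5, mR=234/265; mL+mR=15/53 → advance +1; mR−mL=393/265 → turn +1·90°

0 60/181 12/25 -6/25 1836/4525 1 3 E
1 15/34 3/10 -3/20 63/170 2 3 N
2 60/61 12/25 -6/25 1116/1525 2 4 W
3 30/53 6/5 -3/5 234/265 1 4 S
4 60/181 12/25 -6/25 1836/4525 1 3 E
5 15/34 3/10 -3/20 63/170 2 3 N
6 60/61 12/25 -6/25 1116/1525 2 4 W
7 30/53 6/5 -3/5 234/265 1 4 S
final 1 3 E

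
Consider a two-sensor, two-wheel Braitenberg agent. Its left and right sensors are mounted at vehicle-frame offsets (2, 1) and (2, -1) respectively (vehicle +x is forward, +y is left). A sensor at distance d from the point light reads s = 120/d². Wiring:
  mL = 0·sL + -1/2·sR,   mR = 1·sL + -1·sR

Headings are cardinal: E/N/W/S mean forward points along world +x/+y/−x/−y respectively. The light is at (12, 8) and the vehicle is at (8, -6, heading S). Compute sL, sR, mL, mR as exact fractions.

left sensor world pos  = (9, -8); dL² = 265
right sensor world pos = (7, -8); dR² = 281
sL = 120/265 = 24/53
sR = 120/281 = 120/281
mL = 0·sL + -1/2·sR = -60/281
mR = 1·sL + -1·sR = 384/14893

24/53 120/281 -60/281 384/14893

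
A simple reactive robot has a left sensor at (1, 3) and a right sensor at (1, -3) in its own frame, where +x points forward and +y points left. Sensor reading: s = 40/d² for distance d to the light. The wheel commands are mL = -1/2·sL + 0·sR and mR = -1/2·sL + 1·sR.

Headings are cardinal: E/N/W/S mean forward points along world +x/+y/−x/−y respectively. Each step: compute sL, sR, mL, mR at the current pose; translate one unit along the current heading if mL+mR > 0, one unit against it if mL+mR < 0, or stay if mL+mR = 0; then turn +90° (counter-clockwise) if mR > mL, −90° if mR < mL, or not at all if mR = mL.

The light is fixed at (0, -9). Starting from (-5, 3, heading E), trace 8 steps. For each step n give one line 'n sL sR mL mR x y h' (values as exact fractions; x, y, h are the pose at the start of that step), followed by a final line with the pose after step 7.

n=0: pose=(-5,3,E); sL=40/241, sR=40/97; mL=-20/241, mR=7700/23377; mL+mR=5760/23377 → advance +1; mR−mL=40/97 → turn +1·90°
n=1: pose=(-4,3,N); sL=20/109, sR=4/17; mL=-10/109, mR=266/1853; mL+mR=96/1853 → advance +1; mR−mL=4/17 → turn +1·90°
n=2: pose=(-4,4,W); sL=8/25, sR=40/281; mL=-4/25, mR=-124/7025; mL+mR=-1248/7025 → advance -1; mR−mL=40/281 → turn +1·90°
n=3: pose=(-3,4,S); sL=5/18, sR=2/9; mL=-5/36, mR=1/12; mL+mR=-1/18 → advance -1; mR−mL=2/9 → turn +1·90°
n=4: pose=(-3,5,E); sL=40/293, sR=8/25; mL=-20/293, mR=1844/7325; mL+mR=1344/7325 → advance +1; mR−mL=8/25 → turn +1·90°
n=5: pose=(-2,5,N); sL=4/25, sR=20/113; mL=-2/25, mR=274/2825; mL+mR=48/2825 → advance +1; mR−mL=20/113 → turn +1·90°
n=6: pose=(-2,6,W); sL=40/153, sR=40/333; mL=-20/153, mR=-20/1887; mL+mR=-800/5661 → advance -1; mR−mL=40/333 → turn +1·90°
n=7: pose=(-1,6,S); sL=1/5, sR=10/53; mL=-1/10, mR=47/530; mL+mR=-3/265 → advance -1; mR−mL=10/53 → turn +1·90°

0 40/241 40/97 -20/241 7700/23377 -5 3 E
1 20/109 4/17 -10/109 266/1853 -4 3 N
2 8/25 40/281 -4/25 -124/7025 -4 4 W
3 5/18 2/9 -5/36 1/12 -3 4 S
4 40/293 8/25 -20/293 1844/7325 -3 5 E
5 4/25 20/113 -2/25 274/2825 -2 5 N
6 40/153 40/333 -20/153 -20/1887 -2 6 W
7 1/5 10/53 -1/10 47/530 -1 6 S
final -1 7 E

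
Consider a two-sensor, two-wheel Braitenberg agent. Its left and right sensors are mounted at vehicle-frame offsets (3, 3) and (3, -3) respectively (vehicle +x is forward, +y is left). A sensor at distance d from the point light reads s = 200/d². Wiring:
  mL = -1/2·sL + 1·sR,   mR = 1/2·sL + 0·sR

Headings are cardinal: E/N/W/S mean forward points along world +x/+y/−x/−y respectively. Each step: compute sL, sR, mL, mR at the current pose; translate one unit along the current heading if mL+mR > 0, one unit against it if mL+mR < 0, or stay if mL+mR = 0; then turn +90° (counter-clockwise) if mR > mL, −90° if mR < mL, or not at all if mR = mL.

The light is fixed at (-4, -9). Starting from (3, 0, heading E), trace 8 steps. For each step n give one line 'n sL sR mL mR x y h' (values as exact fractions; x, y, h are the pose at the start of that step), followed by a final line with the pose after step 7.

n=0: pose=(3,0,E); sL=50/61, sR=25/17; mL=1100/1037, mR=25/61; mL+mR=25/17 → advance +1; mR−mL=-675/1037 → turn -1·90°
n=1: pose=(4,0,S); sL=200/157, sR=200/61; mL=25300/9577, mR=100/157; mL+mR=200/61 → advance +1; mR−mL=-19200/9577 → turn -1·90°
n=2: pose=(4,-1,W); sL=4, sR=100/73; mL=-46/73, mR=2; mL+mR=100/73 → advance +1; mR−mL=192/73 → turn +1·90°
n=3: pose=(3,-1,S); sL=8/5, sR=200/41; mL=836/205, mR=4/5; mL+mR=200/41 → advance +1; mR−mL=-672/205 → turn -1·90°
n=4: pose=(3,-2,W); sL=25/4, sR=50/29; mL=-325/232, mR=25/8; mL+mR=50/29 → advance +1; mR−mL=525/116 → turn +1·90°
n=5: pose=(2,-2,S); sL=200/97, sR=8; mL=676/97, mR=100/97; mL+mR=8 → advance +1; mR−mL=-576/97 → turn -1·90°
n=6: pose=(2,-3,W); sL=100/9, sR=20/9; mL=-10/3, mR=50/9; mL+mR=20/9 → advance +1; mR−mL=80/9 → turn +1·90°
n=7: pose=(1,-3,S); sL=200/73, sR=200/13; mL=13300/949, mR=100/73; mL+mR=200/13 → advance +1; mR−mL=-12000/949 → turn -1·90°

0 50/61 25/17 1100/1037 25/61 3 0 E
1 200/157 200/61 25300/9577 100/157 4 0 S
2 4 100/73 -46/73 2 4 -1 W
3 8/5 200/41 836/205 4/5 3 -1 S
4 25/4 50/29 -325/232 25/8 3 -2 W
5 200/97 8 676/97 100/97 2 -2 S
6 100/9 20/9 -10/3 50/9 2 -3 W
7 200/73 200/13 13300/949 100/73 1 -3 S
final 1 -4 W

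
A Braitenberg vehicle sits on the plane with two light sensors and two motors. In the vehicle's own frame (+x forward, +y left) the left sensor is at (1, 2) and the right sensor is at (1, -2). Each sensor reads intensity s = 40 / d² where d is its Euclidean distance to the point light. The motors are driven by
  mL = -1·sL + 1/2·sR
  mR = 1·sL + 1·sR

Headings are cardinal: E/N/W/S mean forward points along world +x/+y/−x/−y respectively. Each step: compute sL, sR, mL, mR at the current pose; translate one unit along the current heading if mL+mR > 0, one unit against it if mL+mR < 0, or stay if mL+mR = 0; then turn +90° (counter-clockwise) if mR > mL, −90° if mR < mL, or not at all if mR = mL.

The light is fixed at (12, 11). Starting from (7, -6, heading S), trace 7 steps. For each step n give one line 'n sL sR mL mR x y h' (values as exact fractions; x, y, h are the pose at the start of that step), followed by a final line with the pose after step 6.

n=0: pose=(7,-6,S); sL=40/333, sR=40/373; mL=-8260/124209, mR=28240/124209; mL+mR=60/373 → advance +1; mR−mL=36500/124209 → turn +1·90°
n=1: pose=(7,-7,E); sL=5/34, sR=5/52; mL=-175/1768, mR=215/884; mL+mR=15/104 → advance +1; mR−mL=605/1768 → turn +1·90°
n=2: pose=(8,-7,N); sL=8/65, sR=40/293; mL=-1044/19045, mR=4944/19045; mL+mR=60/293 → advance +1; mR−mL=5988/19045 → turn +1·90°
n=3: pose=(8,-6,W); sL=20/193, sR=4/25; mL=-114/4825, mR=1272/4825; mL+mR=6/25 → advance +1; mR−mL=1386/4825 → turn +1·90°
n=4: pose=(7,-6,S); sL=40/333, sR=40/373; mL=-8260/124209, mR=28240/124209; mL+mR=60/373 → advance +1; mR−mL=36500/124209 → turn +1·90°
n=5: pose=(7,-7,E); sL=5/34, sR=5/52; mL=-175/1768, mR=215/884; mL+mR=15/104 → advance +1; mR−mL=605/1768 → turn +1·90°
n=6: pose=(8,-7,N); sL=8/65, sR=40/293; mL=-1044/19045, mR=4944/19045; mL+mR=60/293 → advance +1; mR−mL=5988/19045 → turn +1·90°

0 40/333 40/373 -8260/124209 28240/124209 7 -6 S
1 5/34 5/52 -175/1768 215/884 7 -7 E
2 8/65 40/293 -1044/19045 4944/19045 8 -7 N
3 20/193 4/25 -114/4825 1272/4825 8 -6 W
4 40/333 40/373 -8260/124209 28240/124209 7 -6 S
5 5/34 5/52 -175/1768 215/884 7 -7 E
6 8/65 40/293 -1044/19045 4944/19045 8 -7 N
final 8 -6 W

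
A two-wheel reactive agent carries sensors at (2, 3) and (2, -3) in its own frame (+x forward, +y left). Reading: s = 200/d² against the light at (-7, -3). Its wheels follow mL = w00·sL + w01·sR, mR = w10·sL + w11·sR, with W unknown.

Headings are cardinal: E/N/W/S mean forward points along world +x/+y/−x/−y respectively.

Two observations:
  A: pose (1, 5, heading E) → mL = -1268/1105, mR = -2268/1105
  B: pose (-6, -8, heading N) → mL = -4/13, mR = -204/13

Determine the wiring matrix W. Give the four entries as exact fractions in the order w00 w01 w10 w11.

1/2 -1 -1/2 -1

obs A: pose=(1,5,E) → sL=200/221, sR=8/5, mL=-1268/1105, mR=-2268/1105
obs B: pose=(-6,-8,N) → sL=200/13, sR=8, mL=-4/13, mR=-204/13
sensor matrix S = [[200/221, 8/5], [200/13, 8]]; det S = -3840/221
solve [mL_A; mL_B] = S·[w00; w01] and [mR_A; mR_B] = S·[w10; w11]:
  w00 = 1/2, w01 = -1, w10 = -1/2, w11 = -1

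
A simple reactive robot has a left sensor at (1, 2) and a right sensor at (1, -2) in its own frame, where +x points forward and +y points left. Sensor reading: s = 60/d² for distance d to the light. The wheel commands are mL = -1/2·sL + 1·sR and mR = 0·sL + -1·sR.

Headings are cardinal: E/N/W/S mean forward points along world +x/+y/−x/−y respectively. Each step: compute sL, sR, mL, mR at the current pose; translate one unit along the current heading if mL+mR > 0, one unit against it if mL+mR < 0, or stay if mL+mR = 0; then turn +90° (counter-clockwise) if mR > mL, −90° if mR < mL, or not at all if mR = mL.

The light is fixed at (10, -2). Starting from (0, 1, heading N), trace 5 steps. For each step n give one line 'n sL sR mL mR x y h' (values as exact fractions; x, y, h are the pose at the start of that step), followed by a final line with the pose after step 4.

0 3/8 3/4 9/16 -3/4 0 1 N
1 60/97 20/27 1130/2619 -20/27 0 0 E
2 30/41 6/17 -9/697 -6/17 -1 0 S
3 12/29 60/169 726/4901 -60/169 -1 1 W
4 3/8 3/4 9/16 -3/4 0 1 N
final 0 0 E

n=0: pose=(0,1,N); sL=3/8, sR=3/4; mL=9/16, mR=-3/4; mL+mR=-3/16 → advance -1; mR−mL=-21/16 → turn -1·90°
n=1: pose=(0,0,E); sL=60/97, sR=20/27; mL=1130/2619, mR=-20/27; mL+mR=-30/97 → advance -1; mR−mL=-3070/2619 → turn -1·90°
n=2: pose=(-1,0,S); sL=30/41, sR=6/17; mL=-9/697, mR=-6/17; mL+mR=-15/41 → advance -1; mR−mL=-237/697 → turn -1·90°
n=3: pose=(-1,1,W); sL=12/29, sR=60/169; mL=726/4901, mR=-60/169; mL+mR=-6/29 → advance -1; mR−mL=-2466/4901 → turn -1·90°
n=4: pose=(0,1,N); sL=3/8, sR=3/4; mL=9/16, mR=-3/4; mL+mR=-3/16 → advance -1; mR−mL=-21/16 → turn -1·90°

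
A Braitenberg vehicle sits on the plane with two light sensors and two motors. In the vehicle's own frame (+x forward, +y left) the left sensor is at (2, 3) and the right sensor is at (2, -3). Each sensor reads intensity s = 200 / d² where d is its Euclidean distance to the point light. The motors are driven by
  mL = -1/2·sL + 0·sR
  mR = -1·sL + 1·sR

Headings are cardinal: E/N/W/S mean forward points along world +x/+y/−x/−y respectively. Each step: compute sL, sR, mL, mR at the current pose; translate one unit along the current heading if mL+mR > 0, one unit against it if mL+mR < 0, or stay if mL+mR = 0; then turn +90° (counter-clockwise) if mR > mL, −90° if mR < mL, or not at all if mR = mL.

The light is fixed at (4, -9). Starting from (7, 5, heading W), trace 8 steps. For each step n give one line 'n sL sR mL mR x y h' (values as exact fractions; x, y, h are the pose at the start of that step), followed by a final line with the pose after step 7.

0 100/61 20/29 -50/61 -1680/1769 7 5 W
1 200/257 40/61 -100/257 -1920/15677 8 5 N
2 25/13 10/13 -25/26 -15/13 8 4 W
3 200/229 200/289 -100/229 -12000/66181 9 4 N
4 20/9 100/117 -10/9 -160/117 9 3 W
5 40/41 200/277 -20/41 -2880/11357 10 3 N
6 5/2 50/53 -5/4 -165/106 10 2 W
7 40/37 200/269 -20/37 -3360/9953 11 2 N
final 11 1 W

n=0: pose=(7,5,W); sL=100/61, sR=20/29; mL=-50/61, mR=-1680/1769; mL+mR=-3130/1769 → advance -1; mR−mL=-230/1769 → turn -1·90°
n=1: pose=(8,5,N); sL=200/257, sR=40/61; mL=-100/257, mR=-1920/15677; mL+mR=-8020/15677 → advance -1; mR−mL=4180/15677 → turn +1·90°
n=2: pose=(8,4,W); sL=25/13, sR=10/13; mL=-25/26, mR=-15/13; mL+mR=-55/26 → advance -1; mR−mL=-5/26 → turn -1·90°
n=3: pose=(9,4,N); sL=200/229, sR=200/289; mL=-100/229, mR=-12000/66181; mL+mR=-40900/66181 → advance -1; mR−mL=16900/66181 → turn +1·90°
n=4: pose=(9,3,W); sL=20/9, sR=100/117; mL=-10/9, mR=-160/117; mL+mR=-290/117 → advance -1; mR−mL=-10/39 → turn -1·90°
n=5: pose=(10,3,N); sL=40/41, sR=200/277; mL=-20/41, mR=-2880/11357; mL+mR=-8420/11357 → advance -1; mR−mL=2660/11357 → turn +1·90°
n=6: pose=(10,2,W); sL=5/2, sR=50/53; mL=-5/4, mR=-165/106; mL+mR=-595/212 → advance -1; mR−mL=-65/212 → turn -1·90°
n=7: pose=(11,2,N); sL=40/37, sR=200/269; mL=-20/37, mR=-3360/9953; mL+mR=-8740/9953 → advance -1; mR−mL=2020/9953 → turn +1·90°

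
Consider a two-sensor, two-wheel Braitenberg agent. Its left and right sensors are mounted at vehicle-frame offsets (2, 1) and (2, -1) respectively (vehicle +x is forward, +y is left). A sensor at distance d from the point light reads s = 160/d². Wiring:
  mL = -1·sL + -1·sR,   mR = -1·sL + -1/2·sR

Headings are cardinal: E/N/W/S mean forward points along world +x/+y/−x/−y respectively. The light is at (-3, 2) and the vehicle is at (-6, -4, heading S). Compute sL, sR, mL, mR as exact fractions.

left sensor world pos  = (-5, -6); dL² = 68
right sensor world pos = (-7, -6); dR² = 80
sL = 160/68 = 40/17
sR = 160/80 = 2
mL = -1·sL + -1·sR = -74/17
mR = -1·sL + -1/2·sR = -57/17

40/17 2 -74/17 -57/17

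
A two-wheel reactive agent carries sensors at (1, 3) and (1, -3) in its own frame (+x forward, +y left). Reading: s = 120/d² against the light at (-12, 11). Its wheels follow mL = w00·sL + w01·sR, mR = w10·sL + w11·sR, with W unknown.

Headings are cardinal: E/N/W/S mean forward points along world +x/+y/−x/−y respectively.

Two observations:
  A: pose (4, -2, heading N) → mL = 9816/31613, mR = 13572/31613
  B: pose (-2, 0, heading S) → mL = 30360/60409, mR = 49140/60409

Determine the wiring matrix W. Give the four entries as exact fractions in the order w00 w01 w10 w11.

1/2 1/2 1/2 1

obs A: pose=(4,-2,N) → sL=120/313, sR=24/101, mL=9816/31613, mR=13572/31613
obs B: pose=(-2,0,S) → sL=120/313, sR=120/193, mL=30360/60409, mR=49140/60409
sensor matrix S = [[120/313, 24/101], [120/313, 120/193]]; det S = 898560/6101309
solve [mL_A; mL_B] = S·[w00; w01] and [mR_A; mR_B] = S·[w10; w11]:
  w00 = 1/2, w01 = 1/2, w10 = 1/2, w11 = 1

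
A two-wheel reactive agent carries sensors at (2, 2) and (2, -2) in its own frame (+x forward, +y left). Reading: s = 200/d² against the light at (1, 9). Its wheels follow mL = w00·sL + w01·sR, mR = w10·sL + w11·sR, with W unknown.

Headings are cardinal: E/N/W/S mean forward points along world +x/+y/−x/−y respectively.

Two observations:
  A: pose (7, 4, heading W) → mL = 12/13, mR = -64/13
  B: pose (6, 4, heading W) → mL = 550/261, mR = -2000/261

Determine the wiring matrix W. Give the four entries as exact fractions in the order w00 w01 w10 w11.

obs A: pose=(7,4,W) → sL=40/13, sR=8, mL=12/13, mR=-64/13
obs B: pose=(6,4,W) → sL=100/29, sR=100/9, mL=550/261, mR=-2000/261
sensor matrix S = [[40/13, 8], [100/29, 100/9]]; det S = 22400/3393
solve [mL_A; mL_B] = S·[w00; w01] and [mR_A; mR_B] = S·[w10; w11]:
  w00 = -1, w01 = 1/2, w10 = 1, w11 = -1

-1 1/2 1 -1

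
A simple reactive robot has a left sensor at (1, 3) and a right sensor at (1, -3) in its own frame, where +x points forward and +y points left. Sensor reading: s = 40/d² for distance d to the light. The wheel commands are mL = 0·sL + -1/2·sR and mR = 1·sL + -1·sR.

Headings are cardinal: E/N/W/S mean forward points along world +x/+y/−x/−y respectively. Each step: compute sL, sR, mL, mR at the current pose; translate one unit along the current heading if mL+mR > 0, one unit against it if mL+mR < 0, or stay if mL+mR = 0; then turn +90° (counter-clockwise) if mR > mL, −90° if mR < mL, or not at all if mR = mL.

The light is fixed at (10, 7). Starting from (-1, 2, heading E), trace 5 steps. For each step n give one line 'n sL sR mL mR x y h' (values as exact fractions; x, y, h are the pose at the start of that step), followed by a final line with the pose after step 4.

0 5/13 10/41 -5/41 75/533 -1 2 E
1 8/37 8/13 -4/13 -192/481 0 2 N
2 4/9 20/81 -10/81 16/81 0 1 E
3 40/169 40/61 -20/61 -4320/10309 1 1 N
4 1/2 10/41 -5/41 21/82 1 0 E
final 2 0 N

n=0: pose=(-1,2,E); sL=5/13, sR=10/41; mL=-5/41, mR=75/533; mL+mR=10/533 → advance +1; mR−mL=140/533 → turn +1·90°
n=1: pose=(0,2,N); sL=8/37, sR=8/13; mL=-4/13, mR=-192/481; mL+mR=-340/481 → advance -1; mR−mL=-44/481 → turn -1·90°
n=2: pose=(0,1,E); sL=4/9, sR=20/81; mL=-10/81, mR=16/81; mL+mR=2/27 → advance +1; mR−mL=26/81 → turn +1·90°
n=3: pose=(1,1,N); sL=40/169, sR=40/61; mL=-20/61, mR=-4320/10309; mL+mR=-7700/10309 → advance -1; mR−mL=-940/10309 → turn -1·90°
n=4: pose=(1,0,E); sL=1/2, sR=10/41; mL=-5/41, mR=21/82; mL+mR=11/82 → advance +1; mR−mL=31/82 → turn +1·90°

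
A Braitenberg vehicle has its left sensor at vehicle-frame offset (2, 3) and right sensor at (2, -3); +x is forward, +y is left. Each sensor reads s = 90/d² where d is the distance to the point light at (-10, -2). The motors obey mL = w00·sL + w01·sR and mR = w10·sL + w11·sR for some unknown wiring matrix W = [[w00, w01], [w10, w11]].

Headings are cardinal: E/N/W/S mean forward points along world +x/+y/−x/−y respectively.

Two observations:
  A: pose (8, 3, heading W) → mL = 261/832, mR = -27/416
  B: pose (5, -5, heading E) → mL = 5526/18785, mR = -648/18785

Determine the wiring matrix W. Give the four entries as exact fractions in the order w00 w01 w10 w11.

1/2 1/2 -1 1

obs A: pose=(8,3,W) → sL=9/26, sR=9/32, mL=261/832, mR=-27/416
obs B: pose=(5,-5,E) → sL=90/289, sR=18/65, mL=5526/18785, mR=-648/18785
sensor matrix S = [[9/26, 9/32], [90/289, 18/65]]; det S = 32319/3907280
solve [mL_A; mL_B] = S·[w00; w01] and [mR_A; mR_B] = S·[w10; w11]:
  w00 = 1/2, w01 = 1/2, w10 = -1, w11 = 1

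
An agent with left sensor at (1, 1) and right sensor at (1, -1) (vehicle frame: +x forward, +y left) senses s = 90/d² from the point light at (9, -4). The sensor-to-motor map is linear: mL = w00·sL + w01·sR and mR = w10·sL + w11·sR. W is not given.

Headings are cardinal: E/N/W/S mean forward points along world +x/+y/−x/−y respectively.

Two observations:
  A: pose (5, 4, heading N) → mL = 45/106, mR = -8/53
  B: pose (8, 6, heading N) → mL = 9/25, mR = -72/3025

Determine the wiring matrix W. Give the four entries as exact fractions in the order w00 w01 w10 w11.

1/2 0 1 -1

obs A: pose=(5,4,N) → sL=45/53, sR=1, mL=45/106, mR=-8/53
obs B: pose=(8,6,N) → sL=18/25, sR=90/121, mL=9/25, mR=-72/3025
sensor matrix S = [[45/53, 1], [18/25, 90/121]]; det S = -14184/160325
solve [mL_A; mL_B] = S·[w00; w01] and [mR_A; mR_B] = S·[w10; w11]:
  w00 = 1/2, w01 = 0, w10 = 1, w11 = -1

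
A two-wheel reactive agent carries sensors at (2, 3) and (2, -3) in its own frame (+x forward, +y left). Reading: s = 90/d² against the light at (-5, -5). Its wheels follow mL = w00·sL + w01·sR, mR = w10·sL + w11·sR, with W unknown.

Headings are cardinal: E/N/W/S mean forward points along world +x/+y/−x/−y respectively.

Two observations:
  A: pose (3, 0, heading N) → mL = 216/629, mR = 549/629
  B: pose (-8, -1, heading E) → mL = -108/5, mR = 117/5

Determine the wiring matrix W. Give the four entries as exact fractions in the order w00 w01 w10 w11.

1/2 -1/2 1/2 1/2

obs A: pose=(3,0,N) → sL=45/37, sR=9/17, mL=216/629, mR=549/629
obs B: pose=(-8,-1,E) → sL=9/5, sR=45, mL=-108/5, mR=117/5
sensor matrix S = [[45/37, 9/17], [9/5, 45]]; det S = 169128/3145
solve [mL_A; mL_B] = S·[w00; w01] and [mR_A; mR_B] = S·[w10; w11]:
  w00 = 1/2, w01 = -1/2, w10 = 1/2, w11 = 1/2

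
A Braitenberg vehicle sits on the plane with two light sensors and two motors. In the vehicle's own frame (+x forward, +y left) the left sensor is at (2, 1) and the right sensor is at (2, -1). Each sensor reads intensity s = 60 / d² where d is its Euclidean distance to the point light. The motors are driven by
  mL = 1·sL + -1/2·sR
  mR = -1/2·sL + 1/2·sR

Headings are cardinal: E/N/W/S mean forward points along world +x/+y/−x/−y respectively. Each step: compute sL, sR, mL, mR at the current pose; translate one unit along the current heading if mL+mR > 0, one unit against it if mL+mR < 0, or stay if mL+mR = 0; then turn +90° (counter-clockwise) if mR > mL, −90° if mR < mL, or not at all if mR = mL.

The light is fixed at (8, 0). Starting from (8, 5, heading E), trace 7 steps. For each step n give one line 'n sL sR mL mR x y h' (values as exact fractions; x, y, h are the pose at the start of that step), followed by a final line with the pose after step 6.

0 3/2 3 0 3/4 8 5 E
1 60/49 60/53 1710/2597 -120/2597 9 5 N
2 30/29 30/17 75/493 180/493 9 6 E
3 12/13 60/73 486/949 -48/949 10 6 N
4 3/4 15/13 9/52 21/104 10 7 E
5 12/17 60/97 654/1649 -72/1649 11 7 N
6 30/53 30/37 315/1961 240/1961 11 8 E
final 12 8 S

n=0: pose=(8,5,E); sL=3/2, sR=3; mL=0, mR=3/4; mL+mR=3/4 → advance +1; mR−mL=3/4 → turn +1·90°
n=1: pose=(9,5,N); sL=60/49, sR=60/53; mL=1710/2597, mR=-120/2597; mL+mR=30/49 → advance +1; mR−mL=-1830/2597 → turn -1·90°
n=2: pose=(9,6,E); sL=30/29, sR=30/17; mL=75/493, mR=180/493; mL+mR=15/29 → advance +1; mR−mL=105/493 → turn +1·90°
n=3: pose=(10,6,N); sL=12/13, sR=60/73; mL=486/949, mR=-48/949; mL+mR=6/13 → advance +1; mR−mL=-534/949 → turn -1·90°
n=4: pose=(10,7,E); sL=3/4, sR=15/13; mL=9/52, mR=21/104; mL+mR=3/8 → advance +1; mR−mL=3/104 → turn +1·90°
n=5: pose=(11,7,N); sL=12/17, sR=60/97; mL=654/1649, mR=-72/1649; mL+mR=6/17 → advance +1; mR−mL=-726/1649 → turn -1·90°
n=6: pose=(11,8,E); sL=30/53, sR=30/37; mL=315/1961, mR=240/1961; mL+mR=15/53 → advance +1; mR−mL=-75/1961 → turn -1·90°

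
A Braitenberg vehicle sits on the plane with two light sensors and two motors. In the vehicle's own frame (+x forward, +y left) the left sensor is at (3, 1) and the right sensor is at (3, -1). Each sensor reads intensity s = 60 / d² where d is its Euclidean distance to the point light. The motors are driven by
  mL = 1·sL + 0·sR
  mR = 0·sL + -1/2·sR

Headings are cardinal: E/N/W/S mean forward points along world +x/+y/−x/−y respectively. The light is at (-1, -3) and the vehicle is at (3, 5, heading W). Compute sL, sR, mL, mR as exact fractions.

left sensor world pos  = (0, 4); dL² = 50
right sensor world pos = (0, 6); dR² = 82
sL = 60/50 = 6/5
sR = 60/82 = 30/41
mL = 1·sL + 0·sR = 6/5
mR = 0·sL + -1/2·sR = -15/41

6/5 30/41 6/5 -15/41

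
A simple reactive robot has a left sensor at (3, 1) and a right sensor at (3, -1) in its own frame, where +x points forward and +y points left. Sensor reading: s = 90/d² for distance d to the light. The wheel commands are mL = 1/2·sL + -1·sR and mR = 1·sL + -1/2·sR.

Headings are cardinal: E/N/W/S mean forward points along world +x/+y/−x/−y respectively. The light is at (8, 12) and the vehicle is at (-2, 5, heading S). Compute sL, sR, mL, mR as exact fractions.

90/181 90/221 -6345/40001 11745/40001

left sensor world pos  = (-1, 2); dL² = 181
right sensor world pos = (-3, 2); dR² = 221
sL = 90/181 = 90/181
sR = 90/221 = 90/221
mL = 1/2·sL + -1·sR = -6345/40001
mR = 1·sL + -1/2·sR = 11745/40001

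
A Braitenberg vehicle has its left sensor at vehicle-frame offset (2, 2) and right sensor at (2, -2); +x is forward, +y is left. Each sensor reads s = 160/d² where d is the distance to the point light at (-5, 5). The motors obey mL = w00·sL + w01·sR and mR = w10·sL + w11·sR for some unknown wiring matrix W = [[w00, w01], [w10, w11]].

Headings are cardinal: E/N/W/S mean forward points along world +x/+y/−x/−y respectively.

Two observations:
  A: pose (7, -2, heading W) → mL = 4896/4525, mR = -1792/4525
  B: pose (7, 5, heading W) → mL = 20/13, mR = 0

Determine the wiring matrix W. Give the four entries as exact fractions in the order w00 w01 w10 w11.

obs A: pose=(7,-2,W) → sL=160/181, sR=32/25, mL=4896/4525, mR=-1792/4525
obs B: pose=(7,5,W) → sL=20/13, sR=20/13, mL=20/13, mR=0
sensor matrix S = [[160/181, 32/25], [20/13, 20/13]]; det S = -7168/11765
solve [mL_A; mL_B] = S·[w00; w01] and [mR_A; mR_B] = S·[w10; w11]:
  w00 = 1/2, w01 = 1/2, w10 = 1, w11 = -1

1/2 1/2 1 -1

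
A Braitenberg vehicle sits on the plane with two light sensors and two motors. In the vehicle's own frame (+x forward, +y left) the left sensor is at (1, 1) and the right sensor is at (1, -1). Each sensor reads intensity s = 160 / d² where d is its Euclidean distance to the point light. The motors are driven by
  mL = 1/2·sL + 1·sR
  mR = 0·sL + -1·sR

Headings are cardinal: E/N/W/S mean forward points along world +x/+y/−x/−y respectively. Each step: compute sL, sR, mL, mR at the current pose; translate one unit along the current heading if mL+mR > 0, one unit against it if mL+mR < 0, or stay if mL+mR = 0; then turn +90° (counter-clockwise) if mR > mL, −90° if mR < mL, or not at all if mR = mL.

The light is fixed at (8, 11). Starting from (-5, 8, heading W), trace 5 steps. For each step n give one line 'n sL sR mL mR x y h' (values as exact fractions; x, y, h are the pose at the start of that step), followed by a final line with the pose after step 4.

0 40/53 4/5 312/265 -4/5 -5 8 W
1 160/229 160/173 50480/39617 -160/173 -6 8 N
2 16/17 80/89 2072/1513 -80/89 -6 9 E
3 160/153 32/41 8176/6273 -32/41 -5 9 S
4 40/53 4/5 312/265 -4/5 -5 8 W
final -6 8 N

n=0: pose=(-5,8,W); sL=40/53, sR=4/5; mL=312/265, mR=-4/5; mL+mR=20/53 → advance +1; mR−mL=-524/265 → turn -1·90°
n=1: pose=(-6,8,N); sL=160/229, sR=160/173; mL=50480/39617, mR=-160/173; mL+mR=80/229 → advance +1; mR−mL=-87120/39617 → turn -1·90°
n=2: pose=(-6,9,E); sL=16/17, sR=80/89; mL=2072/1513, mR=-80/89; mL+mR=8/17 → advance +1; mR−mL=-3432/1513 → turn -1·90°
n=3: pose=(-5,9,S); sL=160/153, sR=32/41; mL=8176/6273, mR=-32/41; mL+mR=80/153 → advance +1; mR−mL=-13072/6273 → turn -1·90°
n=4: pose=(-5,8,W); sL=40/53, sR=4/5; mL=312/265, mR=-4/5; mL+mR=20/53 → advance +1; mR−mL=-524/265 → turn -1·90°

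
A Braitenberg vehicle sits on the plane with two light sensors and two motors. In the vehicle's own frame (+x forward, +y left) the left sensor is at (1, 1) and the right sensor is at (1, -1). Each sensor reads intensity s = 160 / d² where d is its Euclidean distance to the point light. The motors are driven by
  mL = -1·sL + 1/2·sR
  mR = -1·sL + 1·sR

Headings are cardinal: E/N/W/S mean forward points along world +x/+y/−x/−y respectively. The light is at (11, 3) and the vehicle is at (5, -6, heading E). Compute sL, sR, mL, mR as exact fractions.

160/89 32/25 -2576/2225 -1152/2225

left sensor world pos  = (6, -5); dL² = 89
right sensor world pos = (6, -7); dR² = 125
sL = 160/89 = 160/89
sR = 160/125 = 32/25
mL = -1·sL + 1/2·sR = -2576/2225
mR = -1·sL + 1·sR = -1152/2225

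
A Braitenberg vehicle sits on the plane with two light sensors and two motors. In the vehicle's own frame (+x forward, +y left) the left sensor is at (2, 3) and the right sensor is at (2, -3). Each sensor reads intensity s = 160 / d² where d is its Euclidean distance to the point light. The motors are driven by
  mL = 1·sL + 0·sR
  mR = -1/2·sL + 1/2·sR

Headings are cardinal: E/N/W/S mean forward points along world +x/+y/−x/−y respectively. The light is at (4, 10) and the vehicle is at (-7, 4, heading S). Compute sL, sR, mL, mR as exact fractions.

5/4 8/13 5/4 -33/104

left sensor world pos  = (-4, 2); dL² = 128
right sensor world pos = (-10, 2); dR² = 260
sL = 160/128 = 5/4
sR = 160/260 = 8/13
mL = 1·sL + 0·sR = 5/4
mR = -1/2·sL + 1/2·sR = -33/104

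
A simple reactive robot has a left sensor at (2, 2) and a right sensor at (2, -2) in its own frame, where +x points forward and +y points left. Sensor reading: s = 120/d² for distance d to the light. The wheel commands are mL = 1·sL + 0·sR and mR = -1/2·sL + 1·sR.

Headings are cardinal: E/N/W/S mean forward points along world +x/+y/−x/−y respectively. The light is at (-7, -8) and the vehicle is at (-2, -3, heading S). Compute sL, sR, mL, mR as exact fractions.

60/29 20/3 60/29 490/87

left sensor world pos  = (0, -5); dL² = 58
right sensor world pos = (-4, -5); dR² = 18
sL = 120/58 = 60/29
sR = 120/18 = 20/3
mL = 1·sL + 0·sR = 60/29
mR = -1/2·sL + 1·sR = 490/87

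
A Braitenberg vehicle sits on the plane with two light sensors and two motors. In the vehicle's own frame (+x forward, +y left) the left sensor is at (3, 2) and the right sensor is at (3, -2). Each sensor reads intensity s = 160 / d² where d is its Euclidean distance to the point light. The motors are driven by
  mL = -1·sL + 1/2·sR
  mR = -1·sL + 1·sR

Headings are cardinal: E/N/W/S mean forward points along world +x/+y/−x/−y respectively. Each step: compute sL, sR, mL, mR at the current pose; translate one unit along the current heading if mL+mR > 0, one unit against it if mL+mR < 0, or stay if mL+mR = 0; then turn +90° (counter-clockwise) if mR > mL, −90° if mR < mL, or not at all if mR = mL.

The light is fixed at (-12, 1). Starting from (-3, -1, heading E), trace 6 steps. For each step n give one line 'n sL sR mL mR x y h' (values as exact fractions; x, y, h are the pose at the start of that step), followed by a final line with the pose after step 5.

n=0: pose=(-3,-1,E); sL=10/9, sR=1; mL=-11/18, mR=-1/9; mL+mR=-13/18 → advance -1; mR−mL=1/2 → turn +1·90°
n=1: pose=(-4,-1,N); sL=160/37, sR=160/101; mL=-13200/3737, mR=-10240/3737; mL+mR=-23440/3737 → advance -1; mR−mL=80/101 → turn +1·90°
n=2: pose=(-4,-2,W); sL=16/5, sR=80/13; mL=-8/65, mR=192/65; mL+mR=184/65 → advance +1; mR−mL=40/13 → turn +1·90°
n=3: pose=(-5,-2,S); sL=160/117, sR=160/61; mL=-400/7137, mR=8960/7137; mL+mR=8560/7137 → advance +1; mR−mL=80/61 → turn +1·90°
n=4: pose=(-5,-3,E); sL=20/13, sR=20/17; mL=-210/221, mR=-80/221; mL+mR=-290/221 → advance -1; mR−mL=10/17 → turn +1·90°
n=5: pose=(-6,-3,N); sL=160/17, sR=32/13; mL=-1808/221, mR=-1536/221; mL+mR=-3344/221 → advance -1; mR−mL=16/13 → turn +1·90°

0 10/9 1 -11/18 -1/9 -3 -1 E
1 160/37 160/101 -13200/3737 -10240/3737 -4 -1 N
2 16/5 80/13 -8/65 192/65 -4 -2 W
3 160/117 160/61 -400/7137 8960/7137 -5 -2 S
4 20/13 20/17 -210/221 -80/221 -5 -3 E
5 160/17 32/13 -1808/221 -1536/221 -6 -3 N
final -6 -4 W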